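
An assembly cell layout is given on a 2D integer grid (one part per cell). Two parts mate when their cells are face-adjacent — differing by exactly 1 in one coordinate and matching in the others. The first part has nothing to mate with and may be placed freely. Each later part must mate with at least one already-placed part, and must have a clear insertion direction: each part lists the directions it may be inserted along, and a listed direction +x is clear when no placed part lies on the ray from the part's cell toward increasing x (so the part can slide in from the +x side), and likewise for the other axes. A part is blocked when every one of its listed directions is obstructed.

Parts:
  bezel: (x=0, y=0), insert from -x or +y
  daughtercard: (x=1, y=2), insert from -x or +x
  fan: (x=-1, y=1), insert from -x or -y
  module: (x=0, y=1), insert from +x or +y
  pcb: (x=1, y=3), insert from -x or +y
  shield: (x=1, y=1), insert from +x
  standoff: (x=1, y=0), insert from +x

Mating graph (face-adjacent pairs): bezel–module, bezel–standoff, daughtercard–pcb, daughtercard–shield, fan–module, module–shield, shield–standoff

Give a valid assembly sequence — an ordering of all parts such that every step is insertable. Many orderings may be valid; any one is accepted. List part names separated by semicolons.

bezel; standoff; module; fan; shield; daughtercard; pcb

1. bezel@(0, 0) [-x clear] — {bezel}
2. standoff@(1, 0) [+x clear] — {bezel, standoff}
3. module@(0, 1) [+x clear] — {bezel, module, standoff}
4. fan@(-1, 1) [-x clear] — {bezel, fan, module, standoff}
5. shield@(1, 1) [+x clear] — {bezel, fan, module, shield, standoff}
6. daughtercard@(1, 2) [-x clear] — {bezel, daughtercard, fan, module, shield, standoff}
7. pcb@(1, 3) [-x clear] — {bezel, daughtercard, fan, module, pcb, shield, standoff}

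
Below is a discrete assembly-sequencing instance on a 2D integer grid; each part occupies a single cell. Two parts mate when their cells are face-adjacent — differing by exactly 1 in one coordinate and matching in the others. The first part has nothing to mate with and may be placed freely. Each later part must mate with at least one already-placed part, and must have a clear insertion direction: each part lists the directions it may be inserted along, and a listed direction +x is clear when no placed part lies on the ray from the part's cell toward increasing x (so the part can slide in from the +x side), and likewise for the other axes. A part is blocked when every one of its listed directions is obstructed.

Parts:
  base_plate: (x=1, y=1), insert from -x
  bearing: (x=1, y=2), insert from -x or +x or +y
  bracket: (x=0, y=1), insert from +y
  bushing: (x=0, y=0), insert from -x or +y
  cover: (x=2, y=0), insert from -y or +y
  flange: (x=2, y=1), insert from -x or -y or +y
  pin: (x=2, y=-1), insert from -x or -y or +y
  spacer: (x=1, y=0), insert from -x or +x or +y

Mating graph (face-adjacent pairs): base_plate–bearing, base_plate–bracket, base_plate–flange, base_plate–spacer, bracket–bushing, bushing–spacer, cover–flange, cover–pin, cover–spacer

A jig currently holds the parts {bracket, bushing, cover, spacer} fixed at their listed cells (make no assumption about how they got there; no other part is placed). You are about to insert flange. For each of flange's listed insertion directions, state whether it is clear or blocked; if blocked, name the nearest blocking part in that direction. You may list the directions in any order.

+y: clear; -x: blocked by bracket; -y: blocked by cover

-x: nearest on ray is bracket@(0, 1) ⇒ blocked
-y: nearest on ray is cover@(2, 0) ⇒ blocked
+y: ray from flange(2, 1) has no placed part ⇒ clear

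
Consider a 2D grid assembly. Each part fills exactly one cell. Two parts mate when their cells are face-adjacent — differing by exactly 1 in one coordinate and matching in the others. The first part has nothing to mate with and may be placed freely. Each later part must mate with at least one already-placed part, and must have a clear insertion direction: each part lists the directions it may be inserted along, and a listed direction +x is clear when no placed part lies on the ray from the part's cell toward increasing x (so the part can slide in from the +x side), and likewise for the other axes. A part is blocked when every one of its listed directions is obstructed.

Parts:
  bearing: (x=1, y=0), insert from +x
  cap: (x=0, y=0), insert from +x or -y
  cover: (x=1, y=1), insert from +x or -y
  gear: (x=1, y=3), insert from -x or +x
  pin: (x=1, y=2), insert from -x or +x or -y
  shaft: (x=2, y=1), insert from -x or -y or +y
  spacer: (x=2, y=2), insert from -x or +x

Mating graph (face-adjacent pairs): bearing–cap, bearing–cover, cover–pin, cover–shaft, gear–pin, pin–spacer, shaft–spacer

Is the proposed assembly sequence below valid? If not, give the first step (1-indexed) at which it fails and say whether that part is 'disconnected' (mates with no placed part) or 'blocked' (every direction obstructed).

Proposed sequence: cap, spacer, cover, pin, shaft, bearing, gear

Invalid at step 2 (disconnected)

1. cap@(0, 0) [+x clear] — {cap}
2. spacer@(2, 2) — no placed neighbour ⇒ disconnected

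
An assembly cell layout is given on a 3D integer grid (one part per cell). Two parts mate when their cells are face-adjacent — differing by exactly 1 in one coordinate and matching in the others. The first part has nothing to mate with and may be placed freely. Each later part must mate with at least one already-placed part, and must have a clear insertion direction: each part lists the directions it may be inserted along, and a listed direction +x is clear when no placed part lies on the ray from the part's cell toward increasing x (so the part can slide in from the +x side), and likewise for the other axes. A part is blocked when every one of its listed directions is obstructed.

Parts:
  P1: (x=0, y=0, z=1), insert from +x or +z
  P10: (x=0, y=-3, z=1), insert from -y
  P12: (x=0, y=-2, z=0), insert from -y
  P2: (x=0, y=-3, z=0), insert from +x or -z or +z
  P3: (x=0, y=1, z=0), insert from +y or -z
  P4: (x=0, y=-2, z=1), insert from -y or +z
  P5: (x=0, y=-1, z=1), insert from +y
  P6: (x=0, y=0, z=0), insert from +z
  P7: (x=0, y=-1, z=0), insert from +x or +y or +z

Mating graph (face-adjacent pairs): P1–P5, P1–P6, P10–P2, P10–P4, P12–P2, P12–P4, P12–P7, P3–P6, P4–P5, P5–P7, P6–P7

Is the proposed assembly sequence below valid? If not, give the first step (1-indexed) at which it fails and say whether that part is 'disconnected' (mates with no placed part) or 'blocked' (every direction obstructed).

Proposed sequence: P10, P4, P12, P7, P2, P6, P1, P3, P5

Invalid at step 9 (blocked)

1. P10@(0, -3, 1) [-y clear] — {P10}
2. P4@(0, -2, 1) [+z clear] — {P10, P4}
3. P12@(0, -2, 0) [-y clear] — {P10, P12, P4}
4. P7@(0, -1, 0) [+x clear] — {P10, P12, P4, P7}
5. P2@(0, -3, 0) [+x clear] — {P10, P12, P2, P4, P7}
6. P6@(0, 0, 0) [+z clear] — {P10, P12, P2, P4, P6, P7}
7. P1@(0, 0, 1) [+x clear] — {P1, P10, P12, P2, P4, P6, P7}
8. P3@(0, 1, 0) [+y clear] — {P1, P10, P12, P2, P3, P4, P6, P7}
9. P5@(0, -1, 1) — +y all obstructed ⇒ blocked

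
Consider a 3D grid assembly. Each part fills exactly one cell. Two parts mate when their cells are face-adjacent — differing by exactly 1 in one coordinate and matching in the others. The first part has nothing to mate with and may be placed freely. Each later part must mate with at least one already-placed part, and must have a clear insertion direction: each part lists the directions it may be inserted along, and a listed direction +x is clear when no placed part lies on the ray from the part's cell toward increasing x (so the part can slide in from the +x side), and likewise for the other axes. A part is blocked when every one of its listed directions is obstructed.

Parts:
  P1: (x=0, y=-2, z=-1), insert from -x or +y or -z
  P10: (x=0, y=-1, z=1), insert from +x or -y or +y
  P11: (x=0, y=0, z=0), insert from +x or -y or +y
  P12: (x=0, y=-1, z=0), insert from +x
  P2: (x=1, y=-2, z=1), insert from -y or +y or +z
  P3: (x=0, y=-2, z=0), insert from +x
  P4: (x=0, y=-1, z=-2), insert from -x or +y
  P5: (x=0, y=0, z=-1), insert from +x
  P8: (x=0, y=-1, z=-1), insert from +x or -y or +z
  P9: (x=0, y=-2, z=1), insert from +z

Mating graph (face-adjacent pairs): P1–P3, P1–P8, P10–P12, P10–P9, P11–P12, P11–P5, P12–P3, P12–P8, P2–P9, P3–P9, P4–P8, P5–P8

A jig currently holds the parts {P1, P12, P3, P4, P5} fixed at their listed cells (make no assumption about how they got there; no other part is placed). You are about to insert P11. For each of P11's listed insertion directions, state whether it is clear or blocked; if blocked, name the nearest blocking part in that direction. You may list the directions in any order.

+x: ray from P11(0, 0, 0) has no placed part ⇒ clear
-y: nearest on ray is P12@(0, -1, 0) ⇒ blocked
+y: ray from P11(0, 0, 0) has no placed part ⇒ clear

+x: clear; +y: clear; -y: blocked by P12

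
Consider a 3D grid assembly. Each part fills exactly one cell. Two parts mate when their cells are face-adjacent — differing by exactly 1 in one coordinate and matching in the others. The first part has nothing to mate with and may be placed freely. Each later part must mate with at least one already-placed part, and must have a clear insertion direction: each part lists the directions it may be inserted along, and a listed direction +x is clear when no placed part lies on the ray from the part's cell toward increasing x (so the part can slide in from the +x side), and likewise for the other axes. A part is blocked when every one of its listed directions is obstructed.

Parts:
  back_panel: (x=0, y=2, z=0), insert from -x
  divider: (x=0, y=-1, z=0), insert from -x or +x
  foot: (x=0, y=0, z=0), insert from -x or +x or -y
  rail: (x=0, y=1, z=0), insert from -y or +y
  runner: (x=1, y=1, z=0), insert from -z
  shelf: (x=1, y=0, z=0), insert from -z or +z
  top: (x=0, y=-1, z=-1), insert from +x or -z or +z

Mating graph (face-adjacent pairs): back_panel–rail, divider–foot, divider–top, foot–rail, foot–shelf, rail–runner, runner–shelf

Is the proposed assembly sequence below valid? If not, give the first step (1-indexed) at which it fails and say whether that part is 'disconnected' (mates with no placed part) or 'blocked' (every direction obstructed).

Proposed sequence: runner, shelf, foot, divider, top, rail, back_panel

Valid

1. runner@(1, 1, 0) [-z clear] — {runner}
2. shelf@(1, 0, 0) [-z clear] — {runner, shelf}
3. foot@(0, 0, 0) [-x clear] — {foot, runner, shelf}
4. divider@(0, -1, 0) [-x clear] — {divider, foot, runner, shelf}
5. top@(0, -1, -1) [+x clear] — {divider, foot, runner, shelf, top}
6. rail@(0, 1, 0) [+y clear] — {divider, foot, rail, runner, shelf, top}
7. back_panel@(0, 2, 0) [-x clear] — {back_panel, divider, foot, rail, runner, shelf, top}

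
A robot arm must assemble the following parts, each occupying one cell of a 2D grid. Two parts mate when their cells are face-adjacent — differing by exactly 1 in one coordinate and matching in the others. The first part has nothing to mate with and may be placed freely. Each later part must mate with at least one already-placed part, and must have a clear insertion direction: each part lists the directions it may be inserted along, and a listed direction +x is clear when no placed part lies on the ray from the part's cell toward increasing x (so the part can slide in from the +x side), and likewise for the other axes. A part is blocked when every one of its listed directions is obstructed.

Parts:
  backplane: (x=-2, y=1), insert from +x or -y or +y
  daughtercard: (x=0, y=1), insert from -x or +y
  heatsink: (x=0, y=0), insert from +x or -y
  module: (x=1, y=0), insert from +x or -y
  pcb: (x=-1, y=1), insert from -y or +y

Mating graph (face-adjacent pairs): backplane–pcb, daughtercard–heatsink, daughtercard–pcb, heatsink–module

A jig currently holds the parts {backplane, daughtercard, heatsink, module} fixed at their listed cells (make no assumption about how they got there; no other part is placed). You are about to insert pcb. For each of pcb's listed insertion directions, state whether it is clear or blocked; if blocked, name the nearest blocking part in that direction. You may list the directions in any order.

-y: ray from pcb(-1, 1) has no placed part ⇒ clear
+y: ray from pcb(-1, 1) has no placed part ⇒ clear

+y: clear; -y: clear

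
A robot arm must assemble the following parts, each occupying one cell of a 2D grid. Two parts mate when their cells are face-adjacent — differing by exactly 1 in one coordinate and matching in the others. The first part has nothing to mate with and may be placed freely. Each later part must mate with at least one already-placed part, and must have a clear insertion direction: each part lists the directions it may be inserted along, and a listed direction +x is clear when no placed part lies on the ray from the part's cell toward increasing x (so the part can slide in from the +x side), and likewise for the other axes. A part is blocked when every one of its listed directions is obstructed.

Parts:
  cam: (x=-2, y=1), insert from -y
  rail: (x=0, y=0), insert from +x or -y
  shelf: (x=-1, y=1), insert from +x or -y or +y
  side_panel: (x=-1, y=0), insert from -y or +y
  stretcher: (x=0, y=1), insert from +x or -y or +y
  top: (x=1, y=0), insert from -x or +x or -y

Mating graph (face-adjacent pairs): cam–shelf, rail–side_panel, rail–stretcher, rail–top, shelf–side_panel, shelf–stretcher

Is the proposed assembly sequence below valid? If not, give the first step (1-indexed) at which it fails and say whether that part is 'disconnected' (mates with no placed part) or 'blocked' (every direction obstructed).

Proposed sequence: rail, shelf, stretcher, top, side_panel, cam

1. rail@(0, 0) [+x clear] — {rail}
2. shelf@(-1, 1) — no placed neighbour ⇒ disconnected

Invalid at step 2 (disconnected)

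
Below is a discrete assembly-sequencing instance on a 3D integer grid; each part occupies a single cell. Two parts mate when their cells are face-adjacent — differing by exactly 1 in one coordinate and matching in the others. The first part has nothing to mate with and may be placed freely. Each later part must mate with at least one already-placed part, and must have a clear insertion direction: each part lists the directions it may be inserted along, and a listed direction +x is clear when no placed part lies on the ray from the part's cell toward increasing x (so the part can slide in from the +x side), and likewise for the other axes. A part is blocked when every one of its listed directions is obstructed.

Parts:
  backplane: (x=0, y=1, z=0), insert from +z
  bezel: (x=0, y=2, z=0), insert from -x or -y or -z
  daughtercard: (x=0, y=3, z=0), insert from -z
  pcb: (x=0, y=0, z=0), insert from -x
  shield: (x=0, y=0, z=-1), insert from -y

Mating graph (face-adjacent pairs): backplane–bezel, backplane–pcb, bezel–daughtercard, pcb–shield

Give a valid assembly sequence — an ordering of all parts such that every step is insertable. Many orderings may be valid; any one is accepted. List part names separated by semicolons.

shield; pcb; backplane; bezel; daughtercard

1. shield@(0, 0, -1) [-y clear] — {shield}
2. pcb@(0, 0, 0) [-x clear] — {pcb, shield}
3. backplane@(0, 1, 0) [+z clear] — {backplane, pcb, shield}
4. bezel@(0, 2, 0) [-x clear] — {backplane, bezel, pcb, shield}
5. daughtercard@(0, 3, 0) [-z clear] — {backplane, bezel, daughtercard, pcb, shield}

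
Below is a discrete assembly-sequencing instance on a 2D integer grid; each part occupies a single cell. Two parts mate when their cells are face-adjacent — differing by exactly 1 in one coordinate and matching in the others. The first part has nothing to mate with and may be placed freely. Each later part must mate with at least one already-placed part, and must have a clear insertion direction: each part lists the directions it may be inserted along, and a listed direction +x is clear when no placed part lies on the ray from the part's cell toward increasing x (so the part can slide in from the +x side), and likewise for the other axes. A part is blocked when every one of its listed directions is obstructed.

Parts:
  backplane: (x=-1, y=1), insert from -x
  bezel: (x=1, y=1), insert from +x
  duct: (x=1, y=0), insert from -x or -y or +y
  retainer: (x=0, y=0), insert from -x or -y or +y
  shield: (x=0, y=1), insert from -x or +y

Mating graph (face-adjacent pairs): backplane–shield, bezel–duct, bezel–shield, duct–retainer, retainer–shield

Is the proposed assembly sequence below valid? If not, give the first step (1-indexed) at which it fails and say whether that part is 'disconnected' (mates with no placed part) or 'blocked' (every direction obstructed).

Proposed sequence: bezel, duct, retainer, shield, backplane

Valid

1. bezel@(1, 1) [+x clear] — {bezel}
2. duct@(1, 0) [-x clear] — {bezel, duct}
3. retainer@(0, 0) [-x clear] — {bezel, duct, retainer}
4. shield@(0, 1) [-x clear] — {bezel, duct, retainer, shield}
5. backplane@(-1, 1) [-x clear] — {backplane, bezel, duct, retainer, shield}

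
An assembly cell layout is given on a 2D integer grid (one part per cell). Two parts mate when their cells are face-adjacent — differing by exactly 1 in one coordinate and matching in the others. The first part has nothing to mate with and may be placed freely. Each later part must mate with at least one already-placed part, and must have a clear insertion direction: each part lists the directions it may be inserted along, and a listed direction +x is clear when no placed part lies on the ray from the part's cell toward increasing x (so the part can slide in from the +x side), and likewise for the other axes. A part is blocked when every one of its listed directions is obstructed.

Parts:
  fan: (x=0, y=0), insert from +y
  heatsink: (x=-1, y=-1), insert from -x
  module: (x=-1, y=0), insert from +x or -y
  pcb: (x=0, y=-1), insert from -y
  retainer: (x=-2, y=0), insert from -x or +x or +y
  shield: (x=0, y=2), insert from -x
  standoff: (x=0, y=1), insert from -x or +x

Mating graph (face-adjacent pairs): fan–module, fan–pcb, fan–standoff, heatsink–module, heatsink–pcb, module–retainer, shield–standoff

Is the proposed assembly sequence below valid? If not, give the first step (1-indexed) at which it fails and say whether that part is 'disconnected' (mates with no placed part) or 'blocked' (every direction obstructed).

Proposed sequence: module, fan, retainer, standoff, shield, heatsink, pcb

Valid

1. module@(-1, 0) [+x clear] — {module}
2. fan@(0, 0) [+y clear] — {fan, module}
3. retainer@(-2, 0) [-x clear] — {fan, module, retainer}
4. standoff@(0, 1) [-x clear] — {fan, module, retainer, standoff}
5. shield@(0, 2) [-x clear] — {fan, module, retainer, shield, standoff}
6. heatsink@(-1, -1) [-x clear] — {fan, heatsink, module, retainer, shield, standoff}
7. pcb@(0, -1) [-y clear] — {fan, heatsink, module, pcb, retainer, shield, standoff}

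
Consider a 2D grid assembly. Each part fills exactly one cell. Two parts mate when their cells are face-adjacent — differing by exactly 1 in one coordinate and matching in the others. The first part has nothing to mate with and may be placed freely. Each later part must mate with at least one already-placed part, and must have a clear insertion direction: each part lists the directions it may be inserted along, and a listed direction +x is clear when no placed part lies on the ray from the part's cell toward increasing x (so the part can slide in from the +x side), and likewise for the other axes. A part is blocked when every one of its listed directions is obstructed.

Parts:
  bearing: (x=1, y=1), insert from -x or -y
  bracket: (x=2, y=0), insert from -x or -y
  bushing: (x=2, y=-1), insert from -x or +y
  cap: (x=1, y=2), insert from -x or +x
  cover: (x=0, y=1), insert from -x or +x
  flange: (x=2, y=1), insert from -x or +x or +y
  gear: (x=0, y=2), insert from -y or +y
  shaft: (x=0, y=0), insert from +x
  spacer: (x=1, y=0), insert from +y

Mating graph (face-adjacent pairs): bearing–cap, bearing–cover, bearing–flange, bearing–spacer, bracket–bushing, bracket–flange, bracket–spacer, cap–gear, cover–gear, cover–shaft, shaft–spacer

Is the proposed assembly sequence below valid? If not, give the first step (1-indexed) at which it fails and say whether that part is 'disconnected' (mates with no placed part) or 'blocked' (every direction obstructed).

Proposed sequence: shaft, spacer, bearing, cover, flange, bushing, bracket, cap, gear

1. shaft@(0, 0) [+x clear] — {shaft}
2. spacer@(1, 0) [+y clear] — {shaft, spacer}
3. bearing@(1, 1) [-x clear] — {bearing, shaft, spacer}
4. cover@(0, 1) [-x clear] — {bearing, cover, shaft, spacer}
5. flange@(2, 1) [+x clear] — {bearing, cover, flange, shaft, spacer}
6. bushing@(2, -1) — no placed neighbour ⇒ disconnected

Invalid at step 6 (disconnected)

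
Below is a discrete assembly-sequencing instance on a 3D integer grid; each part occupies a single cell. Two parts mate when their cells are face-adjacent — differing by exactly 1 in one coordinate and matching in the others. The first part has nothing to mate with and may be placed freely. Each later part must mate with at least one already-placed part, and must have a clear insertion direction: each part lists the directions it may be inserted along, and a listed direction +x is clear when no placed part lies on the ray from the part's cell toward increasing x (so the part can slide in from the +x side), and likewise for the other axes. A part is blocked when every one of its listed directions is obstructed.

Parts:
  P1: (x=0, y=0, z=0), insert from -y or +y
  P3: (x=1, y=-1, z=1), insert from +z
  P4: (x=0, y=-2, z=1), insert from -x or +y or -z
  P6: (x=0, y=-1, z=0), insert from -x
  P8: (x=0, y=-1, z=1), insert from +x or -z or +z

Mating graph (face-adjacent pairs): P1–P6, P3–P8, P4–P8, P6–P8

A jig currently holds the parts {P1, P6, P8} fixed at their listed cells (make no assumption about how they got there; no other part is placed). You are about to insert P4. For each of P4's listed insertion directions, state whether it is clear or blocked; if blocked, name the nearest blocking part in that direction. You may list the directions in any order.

+y: blocked by P8; -x: clear; -z: clear

-x: ray from P4(0, -2, 1) has no placed part ⇒ clear
+y: nearest on ray is P8@(0, -1, 1) ⇒ blocked
-z: ray from P4(0, -2, 1) has no placed part ⇒ clear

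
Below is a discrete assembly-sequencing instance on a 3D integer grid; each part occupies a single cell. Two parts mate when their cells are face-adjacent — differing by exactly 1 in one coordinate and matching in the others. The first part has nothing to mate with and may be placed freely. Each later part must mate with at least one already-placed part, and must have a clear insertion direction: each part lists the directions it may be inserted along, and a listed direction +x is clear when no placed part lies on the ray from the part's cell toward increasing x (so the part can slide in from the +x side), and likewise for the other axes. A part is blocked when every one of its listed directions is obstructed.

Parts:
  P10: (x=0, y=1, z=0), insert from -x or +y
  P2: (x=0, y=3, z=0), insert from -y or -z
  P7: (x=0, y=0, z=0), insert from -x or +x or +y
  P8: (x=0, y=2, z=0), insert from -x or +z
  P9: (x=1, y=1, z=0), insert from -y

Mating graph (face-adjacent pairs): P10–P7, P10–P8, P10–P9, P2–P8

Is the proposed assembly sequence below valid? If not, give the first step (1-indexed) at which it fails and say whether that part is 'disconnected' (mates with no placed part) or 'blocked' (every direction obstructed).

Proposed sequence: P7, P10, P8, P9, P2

1. P7@(0, 0, 0) [-x clear] — {P7}
2. P10@(0, 1, 0) [-x clear] — {P10, P7}
3. P8@(0, 2, 0) [-x clear] — {P10, P7, P8}
4. P9@(1, 1, 0) [-y clear] — {P10, P7, P8, P9}
5. P2@(0, 3, 0) [-z clear] — {P10, P2, P7, P8, P9}

Valid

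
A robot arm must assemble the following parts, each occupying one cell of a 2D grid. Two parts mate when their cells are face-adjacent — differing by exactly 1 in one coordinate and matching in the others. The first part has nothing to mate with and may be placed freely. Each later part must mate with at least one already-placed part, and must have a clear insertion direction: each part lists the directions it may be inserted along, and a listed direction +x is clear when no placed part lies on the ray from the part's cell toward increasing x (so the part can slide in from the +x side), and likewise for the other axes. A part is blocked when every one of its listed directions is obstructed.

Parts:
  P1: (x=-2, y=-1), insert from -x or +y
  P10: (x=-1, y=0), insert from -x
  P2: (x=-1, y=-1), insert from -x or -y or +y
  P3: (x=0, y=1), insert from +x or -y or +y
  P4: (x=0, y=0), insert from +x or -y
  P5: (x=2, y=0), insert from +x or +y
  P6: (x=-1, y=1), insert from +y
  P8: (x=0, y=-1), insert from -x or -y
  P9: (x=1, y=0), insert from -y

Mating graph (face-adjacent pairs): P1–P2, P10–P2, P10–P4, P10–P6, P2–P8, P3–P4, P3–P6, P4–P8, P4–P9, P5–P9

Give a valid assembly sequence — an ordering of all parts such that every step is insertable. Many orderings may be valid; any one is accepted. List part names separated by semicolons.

1. P8@(0, -1) [-x clear] — {P8}
2. P2@(-1, -1) [-x clear] — {P2, P8}
3. P10@(-1, 0) [-x clear] — {P10, P2, P8}
4. P6@(-1, 1) [+y clear] — {P10, P2, P6, P8}
5. P3@(0, 1) [+x clear] — {P10, P2, P3, P6, P8}
6. P1@(-2, -1) [-x clear] — {P1, P10, P2, P3, P6, P8}
7. P4@(0, 0) [+x clear] — {P1, P10, P2, P3, P4, P6, P8}
8. P9@(1, 0) [-y clear] — {P1, P10, P2, P3, P4, P6, P8, P9}
9. P5@(2, 0) [+x clear] — {P1, P10, P2, P3, P4, P5, P6, P8, P9}

P8; P2; P10; P6; P3; P1; P4; P9; P5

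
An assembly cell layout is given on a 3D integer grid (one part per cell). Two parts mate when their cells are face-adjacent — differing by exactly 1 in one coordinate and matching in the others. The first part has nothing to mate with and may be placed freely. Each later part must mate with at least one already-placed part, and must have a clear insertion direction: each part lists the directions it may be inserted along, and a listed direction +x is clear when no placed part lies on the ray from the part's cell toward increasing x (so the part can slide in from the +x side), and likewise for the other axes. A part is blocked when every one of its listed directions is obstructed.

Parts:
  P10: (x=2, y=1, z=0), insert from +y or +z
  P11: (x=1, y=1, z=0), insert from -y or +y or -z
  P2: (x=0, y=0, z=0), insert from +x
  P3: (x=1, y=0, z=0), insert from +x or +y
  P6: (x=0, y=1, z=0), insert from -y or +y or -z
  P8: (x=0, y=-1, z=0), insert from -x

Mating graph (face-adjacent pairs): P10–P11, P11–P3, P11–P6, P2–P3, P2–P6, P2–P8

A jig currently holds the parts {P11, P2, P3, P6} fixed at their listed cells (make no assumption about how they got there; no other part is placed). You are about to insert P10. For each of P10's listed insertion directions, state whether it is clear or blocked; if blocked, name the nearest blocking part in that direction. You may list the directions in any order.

+y: clear; +z: clear

+y: ray from P10(2, 1, 0) has no placed part ⇒ clear
+z: ray from P10(2, 1, 0) has no placed part ⇒ clear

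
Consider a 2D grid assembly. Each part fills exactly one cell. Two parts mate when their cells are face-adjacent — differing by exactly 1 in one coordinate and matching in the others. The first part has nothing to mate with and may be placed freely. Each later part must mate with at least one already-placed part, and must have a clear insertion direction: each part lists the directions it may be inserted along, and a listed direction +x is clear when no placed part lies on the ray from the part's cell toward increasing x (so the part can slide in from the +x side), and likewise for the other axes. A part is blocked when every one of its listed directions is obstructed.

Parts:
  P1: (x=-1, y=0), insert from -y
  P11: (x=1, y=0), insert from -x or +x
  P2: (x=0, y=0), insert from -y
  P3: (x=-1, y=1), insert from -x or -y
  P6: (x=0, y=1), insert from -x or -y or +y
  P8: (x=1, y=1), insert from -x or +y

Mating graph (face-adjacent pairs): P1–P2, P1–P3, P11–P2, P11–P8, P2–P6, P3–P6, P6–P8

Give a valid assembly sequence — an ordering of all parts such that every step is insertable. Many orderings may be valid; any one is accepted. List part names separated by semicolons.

P8; P11; P6; P3; P1; P2

1. P8@(1, 1) [-x clear] — {P8}
2. P11@(1, 0) [-x clear] — {P11, P8}
3. P6@(0, 1) [-x clear] — {P11, P6, P8}
4. P3@(-1, 1) [-x clear] — {P11, P3, P6, P8}
5. P1@(-1, 0) [-y clear] — {P1, P11, P3, P6, P8}
6. P2@(0, 0) [-y clear] — {P1, P11, P2, P3, P6, P8}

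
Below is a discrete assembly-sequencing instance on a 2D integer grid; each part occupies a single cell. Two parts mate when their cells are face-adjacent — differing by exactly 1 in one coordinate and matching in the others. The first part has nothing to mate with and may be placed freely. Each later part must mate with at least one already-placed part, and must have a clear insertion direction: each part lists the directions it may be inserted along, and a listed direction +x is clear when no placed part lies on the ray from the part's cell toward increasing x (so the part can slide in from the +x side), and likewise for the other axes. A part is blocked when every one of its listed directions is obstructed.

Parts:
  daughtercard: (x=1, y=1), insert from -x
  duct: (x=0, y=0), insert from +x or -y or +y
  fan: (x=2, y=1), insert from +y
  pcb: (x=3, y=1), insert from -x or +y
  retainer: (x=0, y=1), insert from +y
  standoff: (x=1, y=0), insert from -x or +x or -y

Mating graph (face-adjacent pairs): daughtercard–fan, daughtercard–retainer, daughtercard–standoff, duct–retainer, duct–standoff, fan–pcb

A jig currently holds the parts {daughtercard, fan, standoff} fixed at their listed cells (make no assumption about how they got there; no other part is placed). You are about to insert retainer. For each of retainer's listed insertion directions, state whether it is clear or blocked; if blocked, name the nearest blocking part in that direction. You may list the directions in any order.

+y: ray from retainer(0, 1) has no placed part ⇒ clear

+y: clear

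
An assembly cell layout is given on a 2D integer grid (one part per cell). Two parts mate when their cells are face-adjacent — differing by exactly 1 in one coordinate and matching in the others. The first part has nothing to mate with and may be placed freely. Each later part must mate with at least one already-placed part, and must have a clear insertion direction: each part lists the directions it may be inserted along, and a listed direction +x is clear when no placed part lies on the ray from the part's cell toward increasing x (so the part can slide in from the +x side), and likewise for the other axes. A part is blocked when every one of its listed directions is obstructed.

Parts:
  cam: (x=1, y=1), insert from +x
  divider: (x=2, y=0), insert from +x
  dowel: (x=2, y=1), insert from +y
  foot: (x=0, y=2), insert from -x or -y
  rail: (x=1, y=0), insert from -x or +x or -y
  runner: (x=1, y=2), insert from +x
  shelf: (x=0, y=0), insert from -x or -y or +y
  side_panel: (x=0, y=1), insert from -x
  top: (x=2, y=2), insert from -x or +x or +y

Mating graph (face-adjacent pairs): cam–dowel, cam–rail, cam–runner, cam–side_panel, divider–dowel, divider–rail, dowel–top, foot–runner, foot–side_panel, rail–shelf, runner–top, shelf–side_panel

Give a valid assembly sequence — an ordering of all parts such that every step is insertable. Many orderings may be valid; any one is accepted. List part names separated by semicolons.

1. rail@(1, 0) [-x clear] — {rail}
2. divider@(2, 0) [+x clear] — {divider, rail}
3. shelf@(0, 0) [-x clear] — {divider, rail, shelf}
4. side_panel@(0, 1) [-x clear] — {divider, rail, shelf, side_panel}
5. foot@(0, 2) [-x clear] — {divider, foot, rail, shelf, side_panel}
6. runner@(1, 2) [+x clear] — {divider, foot, rail, runner, shelf, side_panel}
7. cam@(1, 1) [+x clear] — {cam, divider, foot, rail, runner, shelf, side_panel}
8. dowel@(2, 1) [+y clear] — {cam, divider, dowel, foot, rail, runner, shelf, side_panel}
9. top@(2, 2) [+x clear] — {cam, divider, dowel, foot, rail, runner, shelf, side_panel, top}

rail; divider; shelf; side_panel; foot; runner; cam; dowel; top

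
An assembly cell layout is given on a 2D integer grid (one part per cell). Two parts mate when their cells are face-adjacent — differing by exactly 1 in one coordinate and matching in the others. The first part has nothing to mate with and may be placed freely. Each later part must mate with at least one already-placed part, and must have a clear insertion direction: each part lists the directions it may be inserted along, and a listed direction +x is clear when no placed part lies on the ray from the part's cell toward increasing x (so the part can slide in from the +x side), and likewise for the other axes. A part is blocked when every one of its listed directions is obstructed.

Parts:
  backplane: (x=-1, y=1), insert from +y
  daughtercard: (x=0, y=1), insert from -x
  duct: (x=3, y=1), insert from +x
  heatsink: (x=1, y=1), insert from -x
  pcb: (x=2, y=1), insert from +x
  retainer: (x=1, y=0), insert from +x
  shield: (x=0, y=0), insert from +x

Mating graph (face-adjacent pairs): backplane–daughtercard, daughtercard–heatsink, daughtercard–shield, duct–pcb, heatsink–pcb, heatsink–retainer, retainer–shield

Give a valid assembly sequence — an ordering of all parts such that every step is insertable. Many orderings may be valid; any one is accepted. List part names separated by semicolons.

pcb; duct; heatsink; daughtercard; backplane; shield; retainer

1. pcb@(2, 1) [+x clear] — {pcb}
2. duct@(3, 1) [+x clear] — {duct, pcb}
3. heatsink@(1, 1) [-x clear] — {duct, heatsink, pcb}
4. daughtercard@(0, 1) [-x clear] — {daughtercard, duct, heatsink, pcb}
5. backplane@(-1, 1) [+y clear] — {backplane, daughtercard, duct, heatsink, pcb}
6. shield@(0, 0) [+x clear] — {backplane, daughtercard, duct, heatsink, pcb, shield}
7. retainer@(1, 0) [+x clear] — {backplane, daughtercard, duct, heatsink, pcb, retainer, shield}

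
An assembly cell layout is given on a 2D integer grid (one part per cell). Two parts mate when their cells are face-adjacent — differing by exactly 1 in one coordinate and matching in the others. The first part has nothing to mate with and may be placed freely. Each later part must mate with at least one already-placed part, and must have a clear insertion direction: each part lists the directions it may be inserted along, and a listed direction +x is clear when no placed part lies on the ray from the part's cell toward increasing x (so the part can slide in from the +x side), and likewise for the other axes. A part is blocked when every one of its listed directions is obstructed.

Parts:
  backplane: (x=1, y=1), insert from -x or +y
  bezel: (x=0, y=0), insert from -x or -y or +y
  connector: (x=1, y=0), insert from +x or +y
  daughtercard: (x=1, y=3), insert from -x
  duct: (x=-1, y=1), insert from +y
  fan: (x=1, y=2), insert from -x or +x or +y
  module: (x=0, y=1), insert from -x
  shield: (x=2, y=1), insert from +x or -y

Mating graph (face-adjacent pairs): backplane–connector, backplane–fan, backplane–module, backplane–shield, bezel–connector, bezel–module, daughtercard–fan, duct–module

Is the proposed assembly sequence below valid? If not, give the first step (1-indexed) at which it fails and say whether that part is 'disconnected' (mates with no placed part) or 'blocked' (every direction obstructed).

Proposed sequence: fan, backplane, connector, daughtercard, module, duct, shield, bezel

Valid

1. fan@(1, 2) [-x clear] — {fan}
2. backplane@(1, 1) [-x clear] — {backplane, fan}
3. connector@(1, 0) [+x clear] — {backplane, connector, fan}
4. daughtercard@(1, 3) [-x clear] — {backplane, connector, daughtercard, fan}
5. module@(0, 1) [-x clear] — {backplane, connector, daughtercard, fan, module}
6. duct@(-1, 1) [+y clear] — {backplane, connector, daughtercard, duct, fan, module}
7. shield@(2, 1) [+x clear] — {backplane, connector, daughtercard, duct, fan, module, shield}
8. bezel@(0, 0) [-x clear] — {backplane, bezel, connector, daughtercard, duct, fan, module, shield}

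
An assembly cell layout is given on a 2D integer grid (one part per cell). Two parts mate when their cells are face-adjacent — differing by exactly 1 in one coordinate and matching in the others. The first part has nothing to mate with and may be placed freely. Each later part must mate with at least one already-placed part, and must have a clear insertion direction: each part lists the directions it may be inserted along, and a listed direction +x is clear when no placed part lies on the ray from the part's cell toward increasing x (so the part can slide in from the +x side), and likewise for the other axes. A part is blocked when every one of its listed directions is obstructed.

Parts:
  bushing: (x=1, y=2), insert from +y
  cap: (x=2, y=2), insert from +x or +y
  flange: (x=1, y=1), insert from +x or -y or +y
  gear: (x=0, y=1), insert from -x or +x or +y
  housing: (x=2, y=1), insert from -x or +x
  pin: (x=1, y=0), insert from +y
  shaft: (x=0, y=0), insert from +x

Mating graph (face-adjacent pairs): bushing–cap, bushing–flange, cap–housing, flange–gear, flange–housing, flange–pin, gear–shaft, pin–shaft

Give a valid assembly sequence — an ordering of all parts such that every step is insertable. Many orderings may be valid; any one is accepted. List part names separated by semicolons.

shaft; pin; flange; bushing; housing; cap; gear

1. shaft@(0, 0) [+x clear] — {shaft}
2. pin@(1, 0) [+y clear] — {pin, shaft}
3. flange@(1, 1) [+x clear] — {flange, pin, shaft}
4. bushing@(1, 2) [+y clear] — {bushing, flange, pin, shaft}
5. housing@(2, 1) [+x clear] — {bushing, flange, housing, pin, shaft}
6. cap@(2, 2) [+x clear] — {bushing, cap, flange, housing, pin, shaft}
7. gear@(0, 1) [-x clear] — {bushing, cap, flange, gear, housing, pin, shaft}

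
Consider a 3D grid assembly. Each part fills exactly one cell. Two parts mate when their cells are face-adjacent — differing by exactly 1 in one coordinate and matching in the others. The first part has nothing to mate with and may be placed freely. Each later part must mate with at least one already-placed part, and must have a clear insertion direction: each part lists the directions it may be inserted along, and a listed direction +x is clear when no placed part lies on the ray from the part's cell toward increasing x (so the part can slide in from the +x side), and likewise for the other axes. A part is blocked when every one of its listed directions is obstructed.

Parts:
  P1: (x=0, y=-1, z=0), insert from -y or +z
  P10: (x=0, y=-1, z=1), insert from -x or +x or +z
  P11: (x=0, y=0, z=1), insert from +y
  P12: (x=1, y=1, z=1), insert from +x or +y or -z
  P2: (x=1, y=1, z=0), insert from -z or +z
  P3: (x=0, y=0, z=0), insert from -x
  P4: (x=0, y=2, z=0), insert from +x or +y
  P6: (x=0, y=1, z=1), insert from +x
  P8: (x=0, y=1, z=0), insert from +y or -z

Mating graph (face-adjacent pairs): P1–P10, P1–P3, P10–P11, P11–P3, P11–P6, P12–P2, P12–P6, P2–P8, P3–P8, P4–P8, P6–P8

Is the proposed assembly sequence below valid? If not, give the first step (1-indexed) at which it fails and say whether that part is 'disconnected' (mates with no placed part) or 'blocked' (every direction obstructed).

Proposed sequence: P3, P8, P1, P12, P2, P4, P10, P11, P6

1. P3@(0, 0, 0) [-x clear] — {P3}
2. P8@(0, 1, 0) [+y clear] — {P3, P8}
3. P1@(0, -1, 0) [-y clear] — {P1, P3, P8}
4. P12@(1, 1, 1) — no placed neighbour ⇒ disconnected

Invalid at step 4 (disconnected)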